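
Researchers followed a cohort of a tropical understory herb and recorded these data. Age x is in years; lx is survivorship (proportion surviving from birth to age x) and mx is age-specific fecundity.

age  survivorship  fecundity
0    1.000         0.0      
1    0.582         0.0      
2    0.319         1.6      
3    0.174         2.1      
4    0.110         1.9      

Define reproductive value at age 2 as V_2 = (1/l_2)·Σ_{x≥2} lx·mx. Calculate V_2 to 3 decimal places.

3.401

lx·mx for x ≥ 2: 0.5104, 0.3654, 0.209 → sum = 1.0848
V_2 = 1.0848 / l_2 = 1.0848 / 0.319 = 3.400627… → 3.401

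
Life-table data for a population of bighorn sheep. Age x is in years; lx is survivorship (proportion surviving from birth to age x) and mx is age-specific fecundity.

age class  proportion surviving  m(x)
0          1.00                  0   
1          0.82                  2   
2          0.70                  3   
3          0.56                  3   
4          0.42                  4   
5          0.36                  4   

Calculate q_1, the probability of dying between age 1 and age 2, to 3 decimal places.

q_1 = (l_1 − l_2) / l_1 = (0.82 − 0.7) / 0.82
     = 0.12 / 0.82 = 0.146341… → 0.146

0.146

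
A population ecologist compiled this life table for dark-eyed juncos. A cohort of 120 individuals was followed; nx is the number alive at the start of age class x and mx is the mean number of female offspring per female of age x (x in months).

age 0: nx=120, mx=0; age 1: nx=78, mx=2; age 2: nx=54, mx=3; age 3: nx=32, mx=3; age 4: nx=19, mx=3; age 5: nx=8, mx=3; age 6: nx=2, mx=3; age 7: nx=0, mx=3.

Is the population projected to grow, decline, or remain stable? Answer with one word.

lx = nx/n0 = nx/120: 1, 0.65, 0.45, 0.26667…, 0.15833…, 0.06667…, 0.01667…, 0
R0 = Σ lx·mx = 0 + 1.3 + 1.35 + 0.8… + 0.475… + 0.2… + 0.05… + 0 = 4.175…
R0 > 1, so the population is growing.

growing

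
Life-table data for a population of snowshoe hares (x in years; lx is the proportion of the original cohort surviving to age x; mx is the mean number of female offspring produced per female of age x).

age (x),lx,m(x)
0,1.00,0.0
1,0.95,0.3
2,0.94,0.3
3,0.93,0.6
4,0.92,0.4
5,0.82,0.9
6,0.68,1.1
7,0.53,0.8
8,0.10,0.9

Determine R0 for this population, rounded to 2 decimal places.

lx·mx by age: 0, 0.285, 0.282, 0.558, 0.368, 0.738, 0.748, 0.424, 0.09
R0 = Σ lx·mx = 3.493 → 3.49

3.49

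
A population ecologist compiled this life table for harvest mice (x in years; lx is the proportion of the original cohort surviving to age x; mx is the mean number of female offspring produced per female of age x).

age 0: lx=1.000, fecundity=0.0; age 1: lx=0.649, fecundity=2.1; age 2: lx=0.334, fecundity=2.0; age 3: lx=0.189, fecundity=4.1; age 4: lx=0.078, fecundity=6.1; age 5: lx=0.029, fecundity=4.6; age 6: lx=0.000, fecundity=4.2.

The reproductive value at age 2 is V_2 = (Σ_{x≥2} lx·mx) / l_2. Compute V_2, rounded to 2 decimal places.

6.14

lx·mx for x ≥ 2: 0.668, 0.7749, 0.4758, 0.1334, 0 → sum = 2.0521
V_2 = 2.0521 / l_2 = 2.0521 / 0.334 = 6.144012… → 6.14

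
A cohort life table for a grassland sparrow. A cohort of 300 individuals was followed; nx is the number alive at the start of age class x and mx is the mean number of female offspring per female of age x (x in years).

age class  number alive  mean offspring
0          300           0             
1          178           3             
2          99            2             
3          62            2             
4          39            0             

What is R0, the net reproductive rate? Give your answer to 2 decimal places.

lx = nx/n0 = nx/300: 1, 0.59333…, 0.33, 0.20667…, 0.13
lx·mx by age: 0, 1.78…, 0.66, 0.413333…, 0
R0 = Σ lx·mx = 2.853333… → 2.85

2.85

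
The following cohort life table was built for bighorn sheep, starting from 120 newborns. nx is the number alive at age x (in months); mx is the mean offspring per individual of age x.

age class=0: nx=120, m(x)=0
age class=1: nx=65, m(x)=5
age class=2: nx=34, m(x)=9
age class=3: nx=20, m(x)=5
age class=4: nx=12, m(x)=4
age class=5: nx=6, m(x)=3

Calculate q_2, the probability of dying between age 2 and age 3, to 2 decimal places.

0.41

lx = nx/n0 = nx/120: 1, 0.54167…, 0.28333…, 0.16667…, 0.1, 0.05
q_2 = (l_2 − l_3) / l_2 = (0.283333… − 0.166667…) / 0.283333…
     = 0.116667… / 0.283333… = 0.411765… → 0.41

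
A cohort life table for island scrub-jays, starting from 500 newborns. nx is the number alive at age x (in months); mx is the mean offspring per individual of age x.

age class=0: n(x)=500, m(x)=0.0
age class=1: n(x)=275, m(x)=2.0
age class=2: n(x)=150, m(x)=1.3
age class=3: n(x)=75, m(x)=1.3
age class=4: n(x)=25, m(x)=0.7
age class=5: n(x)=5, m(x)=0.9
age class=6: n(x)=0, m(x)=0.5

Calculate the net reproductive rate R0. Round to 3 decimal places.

lx = nx/n0 = nx/500: 1, 0.55, 0.3, 0.15, 0.05, 0.01, 0
lx·mx by age: 0, 1.1, 0.39, 0.195, 0.035, 0.009, 0
R0 = Σ lx·mx = 1.729 → 1.729

1.729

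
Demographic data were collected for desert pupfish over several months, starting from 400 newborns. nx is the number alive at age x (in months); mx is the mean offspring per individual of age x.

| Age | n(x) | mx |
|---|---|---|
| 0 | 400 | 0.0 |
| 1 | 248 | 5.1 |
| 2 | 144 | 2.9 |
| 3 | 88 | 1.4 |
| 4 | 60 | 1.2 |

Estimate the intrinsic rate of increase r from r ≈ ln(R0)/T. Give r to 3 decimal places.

1.053

lx = nx/n0 = nx/400: 1, 0.62, 0.36, 0.22, 0.15
R0 = Σ lx·mx = 0 + 3.162 + 1.044 + 0.308 + 0.18 = 4.694
Σ x·lx·mx = 6.894; T = 6.894/4.694 = 1.46868…
r ≈ ln(R0)/T = ln(4.694)/1.46868… = 1.05284… → 1.053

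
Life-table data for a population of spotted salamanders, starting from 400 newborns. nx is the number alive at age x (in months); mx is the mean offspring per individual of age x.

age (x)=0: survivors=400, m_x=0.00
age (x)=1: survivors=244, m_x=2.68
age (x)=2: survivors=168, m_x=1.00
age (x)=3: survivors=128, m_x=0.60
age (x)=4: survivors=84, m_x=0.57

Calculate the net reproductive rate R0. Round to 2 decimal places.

2.37

lx = nx/n0 = nx/400: 1, 0.61, 0.42, 0.32, 0.21
lx·mx by age: 0, 1.6348, 0.42, 0.192, 0.1197
R0 = Σ lx·mx = 2.3665 → 2.37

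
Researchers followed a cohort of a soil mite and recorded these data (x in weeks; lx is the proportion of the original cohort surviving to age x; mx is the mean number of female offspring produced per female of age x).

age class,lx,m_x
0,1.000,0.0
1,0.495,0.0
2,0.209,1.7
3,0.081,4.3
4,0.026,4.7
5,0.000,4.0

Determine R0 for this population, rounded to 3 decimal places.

0.826

lx·mx by age: 0, 0, 0.3553, 0.3483, 0.1222, 0
R0 = Σ lx·mx = 0.8258 → 0.826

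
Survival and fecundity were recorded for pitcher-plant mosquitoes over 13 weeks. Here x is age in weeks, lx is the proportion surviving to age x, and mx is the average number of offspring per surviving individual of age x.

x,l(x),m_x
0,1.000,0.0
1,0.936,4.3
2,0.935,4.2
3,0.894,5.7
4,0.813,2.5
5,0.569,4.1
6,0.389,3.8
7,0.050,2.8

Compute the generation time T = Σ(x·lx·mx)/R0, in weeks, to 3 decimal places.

2.985

lx·mx: 0, 4.0248, 3.927, 5.0958, 2.0325, 2.3329, 1.4782, 0.14 → R0 = 19.0312
x·lx·mx: 0, 4.0248, 7.854, 15.2874, 8.13, 11.6645, 8.8692, 0.98 → Σ = 56.8099
T = 56.8099 / 19.0312 = 2.985093… → 2.985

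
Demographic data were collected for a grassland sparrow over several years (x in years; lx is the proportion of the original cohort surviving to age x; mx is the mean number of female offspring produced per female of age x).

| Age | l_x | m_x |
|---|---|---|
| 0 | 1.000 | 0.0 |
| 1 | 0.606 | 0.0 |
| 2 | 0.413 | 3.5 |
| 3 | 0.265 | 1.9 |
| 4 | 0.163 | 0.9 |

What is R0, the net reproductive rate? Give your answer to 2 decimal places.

lx·mx by age: 0, 0, 1.4455, 0.5035, 0.1467
R0 = Σ lx·mx = 2.0957 → 2.10

2.10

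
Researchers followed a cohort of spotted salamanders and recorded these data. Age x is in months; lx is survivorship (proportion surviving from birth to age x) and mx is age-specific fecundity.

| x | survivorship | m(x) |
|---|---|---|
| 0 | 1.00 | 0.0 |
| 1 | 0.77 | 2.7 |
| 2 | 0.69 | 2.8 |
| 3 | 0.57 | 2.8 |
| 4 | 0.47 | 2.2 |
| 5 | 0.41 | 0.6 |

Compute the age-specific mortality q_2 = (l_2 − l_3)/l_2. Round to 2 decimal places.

q_2 = (l_2 − l_3) / l_2 = (0.69 − 0.57) / 0.69
     = 0.12 / 0.69 = 0.173913… → 0.17

0.17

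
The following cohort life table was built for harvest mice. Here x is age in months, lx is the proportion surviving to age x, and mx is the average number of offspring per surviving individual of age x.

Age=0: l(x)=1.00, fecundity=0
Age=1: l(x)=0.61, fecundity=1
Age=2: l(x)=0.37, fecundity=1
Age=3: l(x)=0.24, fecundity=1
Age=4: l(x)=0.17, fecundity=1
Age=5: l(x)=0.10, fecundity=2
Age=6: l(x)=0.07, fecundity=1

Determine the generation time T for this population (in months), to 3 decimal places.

lx·mx: 0, 0.61, 0.37, 0.24, 0.17, 0.2, 0.07 → R0 = 1.66
x·lx·mx: 0, 0.61, 0.74, 0.72, 0.68, 1, 0.42 → Σ = 4.17
T = 4.17 / 1.66 = 2.512048… → 2.512

2.512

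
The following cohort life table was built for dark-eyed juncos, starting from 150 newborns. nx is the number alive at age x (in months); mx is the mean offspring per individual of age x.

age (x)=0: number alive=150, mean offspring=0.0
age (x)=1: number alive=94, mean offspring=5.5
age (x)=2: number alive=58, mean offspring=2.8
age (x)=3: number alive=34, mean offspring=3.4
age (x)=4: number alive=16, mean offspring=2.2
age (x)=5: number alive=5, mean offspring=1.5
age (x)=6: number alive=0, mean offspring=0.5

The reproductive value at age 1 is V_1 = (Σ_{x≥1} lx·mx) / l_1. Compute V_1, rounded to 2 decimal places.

lx = nx/n0 = nx/150: 1, 0.62667…, 0.38667…, 0.22667…, 0.10667…, 0.03333…, 0
lx·mx for x ≥ 1: 3.446667…, 1.082667…, 0.770667…, 0.234667…, 0.05…, 0 → sum = 5.584667…
V_1 = 5.584667… / l_1 = 5.584667… / 0.626667… = 8.911702… → 8.91

8.91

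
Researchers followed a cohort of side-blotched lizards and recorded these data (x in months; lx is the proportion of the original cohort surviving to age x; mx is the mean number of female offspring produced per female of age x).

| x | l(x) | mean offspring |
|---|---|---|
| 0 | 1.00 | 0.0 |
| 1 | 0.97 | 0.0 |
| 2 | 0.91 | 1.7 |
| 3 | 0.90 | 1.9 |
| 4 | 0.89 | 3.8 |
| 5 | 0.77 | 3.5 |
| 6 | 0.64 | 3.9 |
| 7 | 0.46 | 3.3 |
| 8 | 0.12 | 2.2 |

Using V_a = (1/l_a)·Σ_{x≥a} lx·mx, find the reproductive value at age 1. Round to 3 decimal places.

14.033

lx·mx for x ≥ 1: 0, 1.547, 1.71, 3.382, 2.695, 2.496, 1.518, 0.264 → sum = 13.612
V_1 = 13.612 / l_1 = 13.612 / 0.97 = 14.03299… → 14.033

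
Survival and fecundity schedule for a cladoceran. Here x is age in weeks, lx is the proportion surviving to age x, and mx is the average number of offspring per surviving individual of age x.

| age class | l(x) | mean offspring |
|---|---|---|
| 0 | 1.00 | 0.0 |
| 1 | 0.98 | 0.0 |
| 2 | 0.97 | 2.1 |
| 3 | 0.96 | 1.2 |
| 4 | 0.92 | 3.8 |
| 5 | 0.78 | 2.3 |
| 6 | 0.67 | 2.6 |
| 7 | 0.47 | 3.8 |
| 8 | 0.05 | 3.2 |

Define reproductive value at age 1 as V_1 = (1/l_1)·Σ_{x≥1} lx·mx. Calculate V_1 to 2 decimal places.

lx·mx for x ≥ 1: 0, 2.037, 1.152, 3.496, 1.794, 1.742, 1.786, 0.16 → sum = 12.167
V_1 = 12.167 / l_1 = 12.167 / 0.98 = 12.415306… → 12.42

12.42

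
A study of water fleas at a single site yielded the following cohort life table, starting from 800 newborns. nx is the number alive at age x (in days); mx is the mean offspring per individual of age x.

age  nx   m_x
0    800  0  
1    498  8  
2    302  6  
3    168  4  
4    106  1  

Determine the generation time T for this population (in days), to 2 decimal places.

1.53

lx = nx/n0 = nx/800: 1, 0.6225, 0.3775, 0.21, 0.1325
lx·mx: 0, 4.98, 2.265, 0.84, 0.1325 → R0 = 8.2175
x·lx·mx: 0, 4.98, 4.53, 2.52, 0.53 → Σ = 12.56
T = 12.56 / 8.2175 = 1.528445… → 1.53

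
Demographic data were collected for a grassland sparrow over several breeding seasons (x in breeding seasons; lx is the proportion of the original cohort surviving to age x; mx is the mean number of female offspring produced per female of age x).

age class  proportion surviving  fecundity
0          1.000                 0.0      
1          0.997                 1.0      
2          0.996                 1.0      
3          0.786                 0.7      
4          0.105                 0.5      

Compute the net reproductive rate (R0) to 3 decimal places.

lx·mx by age: 0, 0.997, 0.996, 0.5502, 0.0525
R0 = Σ lx·mx = 2.5957 → 2.596

2.596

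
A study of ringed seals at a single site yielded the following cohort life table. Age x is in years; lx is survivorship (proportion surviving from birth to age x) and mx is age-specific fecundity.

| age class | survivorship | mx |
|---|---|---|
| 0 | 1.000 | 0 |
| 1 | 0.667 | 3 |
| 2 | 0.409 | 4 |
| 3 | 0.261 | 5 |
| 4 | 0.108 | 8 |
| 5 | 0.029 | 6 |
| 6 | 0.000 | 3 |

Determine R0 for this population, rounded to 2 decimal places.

lx·mx by age: 0, 2.001, 1.636, 1.305, 0.864, 0.174, 0
R0 = Σ lx·mx = 5.98 → 5.98

5.98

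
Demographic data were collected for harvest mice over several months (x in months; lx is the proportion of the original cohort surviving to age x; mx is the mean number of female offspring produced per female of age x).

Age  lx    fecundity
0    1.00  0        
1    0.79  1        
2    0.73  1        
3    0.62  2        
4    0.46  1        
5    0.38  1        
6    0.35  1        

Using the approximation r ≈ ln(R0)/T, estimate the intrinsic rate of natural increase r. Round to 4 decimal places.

0.4595

R0 = Σ lx·mx = 0 + 0.79 + 0.73 + 1.24 + 0.46 + 0.38 + 0.35 = 3.95
Σ x·lx·mx = 11.81; T = 11.81/3.95 = 2.98987…
r ≈ ln(R0)/T = ln(3.95)/2.98987… = 0.459456… → 0.4595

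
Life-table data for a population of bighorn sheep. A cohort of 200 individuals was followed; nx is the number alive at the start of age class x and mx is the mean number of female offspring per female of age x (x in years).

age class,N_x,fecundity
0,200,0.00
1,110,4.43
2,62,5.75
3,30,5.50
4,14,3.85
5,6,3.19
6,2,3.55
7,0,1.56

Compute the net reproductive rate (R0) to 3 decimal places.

5.445

lx = nx/n0 = nx/200: 1, 0.55, 0.31, 0.15, 0.07, 0.03, 0.01, 0
lx·mx by age: 0, 2.4365, 1.7825, 0.825, 0.2695, 0.0957, 0.0355, 0
R0 = Σ lx·mx = 5.4447 → 5.445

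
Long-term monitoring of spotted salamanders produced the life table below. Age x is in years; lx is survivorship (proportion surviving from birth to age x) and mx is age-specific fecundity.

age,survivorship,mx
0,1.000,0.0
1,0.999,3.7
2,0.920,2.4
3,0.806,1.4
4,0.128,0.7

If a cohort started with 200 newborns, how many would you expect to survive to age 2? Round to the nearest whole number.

Expected survivors = N0 · l_2 = 200 × 0.920 = 184 → 184

184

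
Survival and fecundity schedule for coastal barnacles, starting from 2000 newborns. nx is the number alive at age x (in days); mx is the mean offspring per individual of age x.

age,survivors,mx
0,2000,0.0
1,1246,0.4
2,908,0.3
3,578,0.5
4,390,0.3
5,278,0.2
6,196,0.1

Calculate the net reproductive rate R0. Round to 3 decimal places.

lx = nx/n0 = nx/2000: 1, 0.623, 0.454, 0.289, 0.195, 0.139, 0.098
lx·mx by age: 0, 0.2492, 0.1362, 0.1445, 0.0585, 0.0278, 0.0098
R0 = Σ lx·mx = 0.626 → 0.626

0.626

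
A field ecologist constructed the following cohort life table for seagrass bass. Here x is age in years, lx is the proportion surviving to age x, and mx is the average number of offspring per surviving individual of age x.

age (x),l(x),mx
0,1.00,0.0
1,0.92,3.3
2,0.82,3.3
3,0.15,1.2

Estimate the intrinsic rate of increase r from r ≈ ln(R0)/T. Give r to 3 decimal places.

R0 = Σ lx·mx = 0 + 3.036 + 2.706 + 0.18 = 5.922
Σ x·lx·mx = 8.988; T = 8.988/5.922 = 1.51773…
r ≈ ln(R0)/T = ln(5.922)/1.51773… = 1.17193… → 1.172

1.172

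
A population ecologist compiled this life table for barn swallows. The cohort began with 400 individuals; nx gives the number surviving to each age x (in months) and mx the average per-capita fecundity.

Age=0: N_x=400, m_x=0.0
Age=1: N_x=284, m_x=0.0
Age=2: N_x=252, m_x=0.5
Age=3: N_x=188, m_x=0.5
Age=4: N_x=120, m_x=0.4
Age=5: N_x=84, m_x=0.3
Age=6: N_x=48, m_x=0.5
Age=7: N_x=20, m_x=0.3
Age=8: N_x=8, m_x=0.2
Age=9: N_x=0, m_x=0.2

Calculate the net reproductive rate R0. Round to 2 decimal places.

0.81

lx = nx/n0 = nx/400: 1, 0.71, 0.63, 0.47, 0.3, 0.21, 0.12, 0.05, 0.02, 0
lx·mx by age: 0, 0, 0.315, 0.235, 0.12, 0.063, 0.06, 0.015, 0.004, 0
R0 = Σ lx·mx = 0.812 → 0.81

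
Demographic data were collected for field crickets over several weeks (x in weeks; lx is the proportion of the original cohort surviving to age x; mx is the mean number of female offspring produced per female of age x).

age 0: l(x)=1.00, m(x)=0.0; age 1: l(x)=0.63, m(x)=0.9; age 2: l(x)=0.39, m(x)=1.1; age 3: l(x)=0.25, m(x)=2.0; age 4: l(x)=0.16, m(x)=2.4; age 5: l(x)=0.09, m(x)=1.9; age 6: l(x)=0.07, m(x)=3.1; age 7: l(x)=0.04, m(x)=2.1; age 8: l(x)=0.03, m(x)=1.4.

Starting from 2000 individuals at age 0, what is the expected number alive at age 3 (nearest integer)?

500

Expected survivors = N0 · l_3 = 2000 × 0.25 = 500 → 500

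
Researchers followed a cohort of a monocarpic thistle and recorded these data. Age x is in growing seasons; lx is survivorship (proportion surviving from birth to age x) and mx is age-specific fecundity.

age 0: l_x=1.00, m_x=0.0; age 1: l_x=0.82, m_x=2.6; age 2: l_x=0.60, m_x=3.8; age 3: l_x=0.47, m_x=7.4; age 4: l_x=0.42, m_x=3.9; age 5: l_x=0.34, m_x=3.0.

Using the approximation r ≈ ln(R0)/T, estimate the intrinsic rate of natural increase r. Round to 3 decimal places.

0.864

R0 = Σ lx·mx = 0 + 2.132 + 2.28 + 3.478 + 1.638 + 1.02 = 10.548
Σ x·lx·mx = 28.778; T = 28.778/10.548 = 2.72829…
r ≈ ln(R0)/T = ln(10.548)/2.72829… = 0.86352… → 0.864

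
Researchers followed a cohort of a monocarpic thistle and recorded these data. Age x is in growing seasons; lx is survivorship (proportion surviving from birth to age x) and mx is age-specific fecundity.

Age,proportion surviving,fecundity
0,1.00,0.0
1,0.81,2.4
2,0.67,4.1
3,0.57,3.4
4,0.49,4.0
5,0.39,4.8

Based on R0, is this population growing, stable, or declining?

R0 = Σ lx·mx = 0 + 1.944 + 2.747 + 1.938 + 1.96 + 1.872 = 10.461
R0 > 1, so the population is growing.

growing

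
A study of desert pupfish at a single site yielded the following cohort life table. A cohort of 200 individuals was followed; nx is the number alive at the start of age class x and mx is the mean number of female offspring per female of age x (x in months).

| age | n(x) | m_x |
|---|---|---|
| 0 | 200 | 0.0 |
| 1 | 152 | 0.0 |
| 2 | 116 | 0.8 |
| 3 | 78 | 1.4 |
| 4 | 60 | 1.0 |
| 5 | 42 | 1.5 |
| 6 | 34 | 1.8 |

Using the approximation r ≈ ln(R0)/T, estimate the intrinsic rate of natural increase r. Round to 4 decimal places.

0.1770

lx = nx/n0 = nx/200: 1, 0.76, 0.58, 0.39, 0.3, 0.21, 0.17
R0 = Σ lx·mx = 0 + 0 + 0.464 + 0.546 + 0.3 + 0.315 + 0.306 = 1.931
Σ x·lx·mx = 7.177; T = 7.177/1.931 = 3.71673…
r ≈ ln(R0)/T = ln(1.931)/3.71673… = 0.177048… → 0.1770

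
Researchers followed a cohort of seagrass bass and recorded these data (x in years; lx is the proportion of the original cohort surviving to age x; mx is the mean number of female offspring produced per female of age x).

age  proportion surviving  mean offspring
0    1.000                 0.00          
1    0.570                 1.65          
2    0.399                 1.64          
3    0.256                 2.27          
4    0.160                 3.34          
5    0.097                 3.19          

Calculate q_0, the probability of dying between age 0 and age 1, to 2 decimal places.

0.43

q_0 = (l_0 − l_1) / l_0 = (1 − 0.57) / 1
     = 0.43 / 1 = 0.43 → 0.43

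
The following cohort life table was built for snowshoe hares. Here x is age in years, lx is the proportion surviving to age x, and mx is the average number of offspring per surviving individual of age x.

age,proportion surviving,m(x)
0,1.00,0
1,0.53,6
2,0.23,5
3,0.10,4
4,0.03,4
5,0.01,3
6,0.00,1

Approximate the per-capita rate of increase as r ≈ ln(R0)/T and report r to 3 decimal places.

R0 = Σ lx·mx = 0 + 3.18 + 1.15 + 0.4 + 0.12 + 0.03 + 0 = 4.88
Σ x·lx·mx = 7.31; T = 7.31/4.88 = 1.49795…
r ≈ ln(R0)/T = ln(4.88)/1.49795… = 1.05821… → 1.058

1.058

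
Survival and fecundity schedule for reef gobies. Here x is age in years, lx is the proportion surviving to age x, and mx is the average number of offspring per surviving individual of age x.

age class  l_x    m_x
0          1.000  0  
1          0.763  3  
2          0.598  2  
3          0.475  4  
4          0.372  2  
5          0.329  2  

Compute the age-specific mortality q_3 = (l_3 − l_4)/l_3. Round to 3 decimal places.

0.217

q_3 = (l_3 − l_4) / l_3 = (0.475 − 0.372) / 0.475
     = 0.103 / 0.475 = 0.216842… → 0.217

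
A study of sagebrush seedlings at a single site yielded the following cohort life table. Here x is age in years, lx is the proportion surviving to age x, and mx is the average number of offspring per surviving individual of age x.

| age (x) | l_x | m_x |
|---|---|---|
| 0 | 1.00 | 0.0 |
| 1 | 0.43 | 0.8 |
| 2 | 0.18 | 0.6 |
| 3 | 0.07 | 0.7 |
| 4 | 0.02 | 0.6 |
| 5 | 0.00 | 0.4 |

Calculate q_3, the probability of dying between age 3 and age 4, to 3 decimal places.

0.714

q_3 = (l_3 − l_4) / l_3 = (0.07 − 0.02) / 0.07
     = 0.05 / 0.07 = 0.714286… → 0.714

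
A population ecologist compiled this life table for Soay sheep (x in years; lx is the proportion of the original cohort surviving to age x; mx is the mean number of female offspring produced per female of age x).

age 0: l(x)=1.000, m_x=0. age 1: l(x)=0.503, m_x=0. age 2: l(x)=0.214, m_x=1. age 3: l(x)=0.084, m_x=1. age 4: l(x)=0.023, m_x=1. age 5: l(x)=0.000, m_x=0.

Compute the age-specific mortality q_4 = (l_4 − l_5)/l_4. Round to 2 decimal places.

q_4 = (l_4 − l_5) / l_4 = (0.023 − 0) / 0.023
     = 0.023 / 0.023 = 1 → 1.00

1.00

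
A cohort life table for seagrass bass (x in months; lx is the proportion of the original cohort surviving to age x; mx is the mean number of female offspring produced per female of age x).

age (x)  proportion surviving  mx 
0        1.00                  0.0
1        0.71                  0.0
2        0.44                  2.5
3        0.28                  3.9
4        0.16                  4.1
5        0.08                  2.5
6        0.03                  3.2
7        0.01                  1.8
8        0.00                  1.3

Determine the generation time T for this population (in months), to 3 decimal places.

lx·mx: 0, 0, 1.1, 1.092, 0.656, 0.2, 0.096, 0.018, 0 → R0 = 3.162
x·lx·mx: 0, 0, 2.2, 3.276, 2.624, 1, 0.576, 0.126, 0 → Σ = 9.802
T = 9.802 / 3.162 = 3.099937… → 3.100

3.100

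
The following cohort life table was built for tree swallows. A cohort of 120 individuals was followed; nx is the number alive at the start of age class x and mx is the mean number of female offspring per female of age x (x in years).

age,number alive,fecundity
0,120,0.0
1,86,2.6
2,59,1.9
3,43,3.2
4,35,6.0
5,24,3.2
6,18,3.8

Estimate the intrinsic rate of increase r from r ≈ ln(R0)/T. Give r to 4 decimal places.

lx = nx/n0 = nx/120: 1, 0.71667…, 0.49167…, 0.35833…, 0.29167…, 0.2, 0.15
R0 = Σ lx·mx = 0 + 1.86333… + 0.93417… + 1.14667… + 1.75… + 0.64 + 0.57 = 6.904167…
Σ x·lx·mx = 20.791667…; T = 20.791667…/6.904167… = 3.01147…
r ≈ ln(R0)/T = ln(6.904167…)/3.01147… = 0.641589… → 0.6416

0.6416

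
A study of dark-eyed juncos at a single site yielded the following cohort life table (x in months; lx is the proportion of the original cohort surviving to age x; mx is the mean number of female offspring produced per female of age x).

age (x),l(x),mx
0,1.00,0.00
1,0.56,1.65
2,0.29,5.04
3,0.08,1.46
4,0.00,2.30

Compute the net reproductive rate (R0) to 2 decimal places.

lx·mx by age: 0, 0.924, 1.4616, 0.1168, 0
R0 = Σ lx·mx = 2.5024 → 2.50

2.50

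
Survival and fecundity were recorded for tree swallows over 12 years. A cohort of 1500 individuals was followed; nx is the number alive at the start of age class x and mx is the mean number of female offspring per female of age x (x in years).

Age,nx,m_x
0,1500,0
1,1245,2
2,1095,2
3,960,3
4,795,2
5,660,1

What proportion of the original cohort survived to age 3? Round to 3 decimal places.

l_3 = n_3/n_0 = 960/1500 = 0.64 → 0.640

0.640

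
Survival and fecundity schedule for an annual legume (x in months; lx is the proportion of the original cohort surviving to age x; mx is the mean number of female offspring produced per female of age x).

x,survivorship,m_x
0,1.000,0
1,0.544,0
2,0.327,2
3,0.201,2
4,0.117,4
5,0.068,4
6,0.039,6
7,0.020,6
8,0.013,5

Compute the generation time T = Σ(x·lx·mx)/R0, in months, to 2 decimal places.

3.84

lx·mx: 0, 0, 0.654, 0.402, 0.468, 0.272, 0.234, 0.12, 0.065 → R0 = 2.215
x·lx·mx: 0, 0, 1.308, 1.206, 1.872, 1.36, 1.404, 0.84, 0.52 → Σ = 8.51
T = 8.51 / 2.215 = 3.841986… → 3.84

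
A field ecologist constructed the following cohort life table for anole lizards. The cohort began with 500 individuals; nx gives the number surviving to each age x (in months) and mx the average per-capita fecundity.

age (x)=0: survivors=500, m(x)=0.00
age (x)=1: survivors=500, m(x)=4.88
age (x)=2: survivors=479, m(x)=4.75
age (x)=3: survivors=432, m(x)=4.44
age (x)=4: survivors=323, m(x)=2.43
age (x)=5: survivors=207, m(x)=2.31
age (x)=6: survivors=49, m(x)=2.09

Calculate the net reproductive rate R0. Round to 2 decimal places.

lx = nx/n0 = nx/500: 1, 1, 0.958, 0.864, 0.646, 0.414, 0.098
lx·mx by age: 0, 4.88, 4.5505, 3.83616, 1.56978, 0.95634, 0.20482
R0 = Σ lx·mx = 15.9976 → 16.00

16.00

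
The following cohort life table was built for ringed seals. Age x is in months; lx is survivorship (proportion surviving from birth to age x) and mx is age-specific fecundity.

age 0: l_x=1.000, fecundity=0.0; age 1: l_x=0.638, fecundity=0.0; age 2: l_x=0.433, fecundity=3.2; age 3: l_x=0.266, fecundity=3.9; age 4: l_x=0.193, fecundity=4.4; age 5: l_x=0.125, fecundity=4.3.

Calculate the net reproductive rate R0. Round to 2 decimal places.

lx·mx by age: 0, 0, 1.3856, 1.0374, 0.8492, 0.5375
R0 = Σ lx·mx = 3.8097 → 3.81

3.81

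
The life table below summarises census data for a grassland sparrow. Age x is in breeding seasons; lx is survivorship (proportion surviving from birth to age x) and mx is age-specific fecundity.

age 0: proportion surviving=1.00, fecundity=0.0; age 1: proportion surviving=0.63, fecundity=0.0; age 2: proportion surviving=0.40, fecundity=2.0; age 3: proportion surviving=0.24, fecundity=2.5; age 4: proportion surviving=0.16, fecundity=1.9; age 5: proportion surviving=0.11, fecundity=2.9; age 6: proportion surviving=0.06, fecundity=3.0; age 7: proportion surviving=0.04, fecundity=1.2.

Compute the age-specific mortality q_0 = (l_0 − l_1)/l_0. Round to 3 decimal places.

0.370

q_0 = (l_0 − l_1) / l_0 = (1 − 0.63) / 1
     = 0.37 / 1 = 0.37 → 0.370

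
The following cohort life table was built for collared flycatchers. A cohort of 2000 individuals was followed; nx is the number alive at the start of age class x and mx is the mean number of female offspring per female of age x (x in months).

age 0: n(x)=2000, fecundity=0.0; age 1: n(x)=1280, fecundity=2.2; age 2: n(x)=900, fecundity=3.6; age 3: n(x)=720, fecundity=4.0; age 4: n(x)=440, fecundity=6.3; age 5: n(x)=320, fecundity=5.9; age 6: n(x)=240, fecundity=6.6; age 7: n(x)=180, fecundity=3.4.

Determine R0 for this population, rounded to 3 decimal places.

7.896

lx = nx/n0 = nx/2000: 1, 0.64, 0.45, 0.36, 0.22, 0.16, 0.12, 0.09
lx·mx by age: 0, 1.408, 1.62, 1.44, 1.386, 0.944, 0.792, 0.306
R0 = Σ lx·mx = 7.896 → 7.896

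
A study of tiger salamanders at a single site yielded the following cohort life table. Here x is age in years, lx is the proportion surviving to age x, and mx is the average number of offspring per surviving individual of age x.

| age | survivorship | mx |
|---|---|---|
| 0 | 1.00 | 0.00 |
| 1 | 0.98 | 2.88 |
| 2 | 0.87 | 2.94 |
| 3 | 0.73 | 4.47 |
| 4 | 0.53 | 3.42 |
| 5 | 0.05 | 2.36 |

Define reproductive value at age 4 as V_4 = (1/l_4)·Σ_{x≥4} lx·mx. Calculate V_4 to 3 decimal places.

3.643

lx·mx for x ≥ 4: 1.8126, 0.118 → sum = 1.9306
V_4 = 1.9306 / l_4 = 1.9306 / 0.53 = 3.642642… → 3.643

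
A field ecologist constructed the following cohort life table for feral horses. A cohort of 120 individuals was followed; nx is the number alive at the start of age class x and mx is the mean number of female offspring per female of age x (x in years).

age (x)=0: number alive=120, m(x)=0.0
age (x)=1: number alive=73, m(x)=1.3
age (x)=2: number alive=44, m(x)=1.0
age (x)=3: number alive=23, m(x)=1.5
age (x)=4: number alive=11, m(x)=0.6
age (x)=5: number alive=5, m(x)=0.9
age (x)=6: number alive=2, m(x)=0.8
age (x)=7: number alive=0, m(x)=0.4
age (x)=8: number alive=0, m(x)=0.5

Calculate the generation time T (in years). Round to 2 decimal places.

1.85

lx = nx/n0 = nx/120: 1, 0.60833…, 0.36667…, 0.19167…, 0.09167…, 0.04167…, 0.01667…, 0, 0
lx·mx: 0, 0.790833…, 0.366667…, 0.2875…, 0.055…, 0.0375…, 0.013333…, 0, 0 → R0 = 1.550833…
x·lx·mx: 0, 0.790833…, 0.733333…, 0.8625…, 0.22…, 0.1875…, 0.08…, 0, 0 → Σ = 2.874167…
T = 2.874167… / 1.550833… = 1.853305… → 1.85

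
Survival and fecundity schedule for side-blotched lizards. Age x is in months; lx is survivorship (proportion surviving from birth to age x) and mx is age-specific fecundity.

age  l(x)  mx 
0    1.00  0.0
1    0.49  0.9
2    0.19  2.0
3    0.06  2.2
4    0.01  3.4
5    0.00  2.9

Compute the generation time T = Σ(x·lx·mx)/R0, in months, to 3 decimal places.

1.756

lx·mx: 0, 0.441, 0.38, 0.132, 0.034, 0 → R0 = 0.987
x·lx·mx: 0, 0.441, 0.76, 0.396, 0.136, 0 → Σ = 1.733
T = 1.733 / 0.987 = 1.755826… → 1.756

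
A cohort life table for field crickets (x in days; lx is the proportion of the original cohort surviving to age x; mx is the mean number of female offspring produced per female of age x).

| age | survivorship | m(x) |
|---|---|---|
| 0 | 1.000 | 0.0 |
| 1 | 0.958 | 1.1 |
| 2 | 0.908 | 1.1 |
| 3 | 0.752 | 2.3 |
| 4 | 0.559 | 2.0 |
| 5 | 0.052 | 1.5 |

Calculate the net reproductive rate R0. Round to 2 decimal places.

4.98

lx·mx by age: 0, 1.0538, 0.9988, 1.7296, 1.118, 0.078
R0 = Σ lx·mx = 4.9782 → 4.98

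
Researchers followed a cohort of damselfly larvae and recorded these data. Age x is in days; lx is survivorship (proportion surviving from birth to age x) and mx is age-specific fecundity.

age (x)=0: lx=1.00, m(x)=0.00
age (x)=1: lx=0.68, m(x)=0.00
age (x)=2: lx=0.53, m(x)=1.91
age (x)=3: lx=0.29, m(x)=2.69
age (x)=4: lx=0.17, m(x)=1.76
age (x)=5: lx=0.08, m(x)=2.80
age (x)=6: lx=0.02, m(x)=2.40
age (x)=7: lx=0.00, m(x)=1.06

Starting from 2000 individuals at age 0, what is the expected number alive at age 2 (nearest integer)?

Expected survivors = N0 · l_2 = 2000 × 0.53 = 1060 → 1060

1060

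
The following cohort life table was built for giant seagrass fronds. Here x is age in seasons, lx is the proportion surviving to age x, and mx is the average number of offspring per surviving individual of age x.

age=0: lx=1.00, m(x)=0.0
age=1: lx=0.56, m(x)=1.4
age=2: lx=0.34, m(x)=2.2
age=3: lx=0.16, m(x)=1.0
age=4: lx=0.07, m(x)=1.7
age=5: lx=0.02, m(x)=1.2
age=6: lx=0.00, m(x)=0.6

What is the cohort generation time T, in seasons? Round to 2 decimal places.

lx·mx: 0, 0.784, 0.748, 0.16, 0.119, 0.024, 0 → R0 = 1.835
x·lx·mx: 0, 0.784, 1.496, 0.48, 0.476, 0.12, 0 → Σ = 3.356
T = 3.356 / 1.835 = 1.828883… → 1.83

1.83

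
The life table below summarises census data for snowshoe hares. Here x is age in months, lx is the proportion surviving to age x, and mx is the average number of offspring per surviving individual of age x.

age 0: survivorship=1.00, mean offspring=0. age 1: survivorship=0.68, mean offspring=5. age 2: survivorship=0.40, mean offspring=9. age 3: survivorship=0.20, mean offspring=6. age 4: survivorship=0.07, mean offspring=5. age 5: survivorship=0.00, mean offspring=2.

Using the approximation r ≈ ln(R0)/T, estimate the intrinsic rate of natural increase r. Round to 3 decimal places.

R0 = Σ lx·mx = 0 + 3.4 + 3.6 + 1.2 + 0.35 + 0 = 8.55
Σ x·lx·mx = 15.6; T = 15.6/8.55 = 1.82456…
r ≈ ln(R0)/T = ln(8.55)/1.82456… = 1.17614… → 1.176

1.176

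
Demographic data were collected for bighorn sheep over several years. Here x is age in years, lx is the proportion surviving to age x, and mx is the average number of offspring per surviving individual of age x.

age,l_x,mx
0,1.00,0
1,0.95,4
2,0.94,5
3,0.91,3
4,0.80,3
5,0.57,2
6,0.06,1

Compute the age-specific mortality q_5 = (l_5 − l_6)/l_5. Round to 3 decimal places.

0.895

q_5 = (l_5 − l_6) / l_5 = (0.57 − 0.06) / 0.57
     = 0.51 / 0.57 = 0.894737… → 0.895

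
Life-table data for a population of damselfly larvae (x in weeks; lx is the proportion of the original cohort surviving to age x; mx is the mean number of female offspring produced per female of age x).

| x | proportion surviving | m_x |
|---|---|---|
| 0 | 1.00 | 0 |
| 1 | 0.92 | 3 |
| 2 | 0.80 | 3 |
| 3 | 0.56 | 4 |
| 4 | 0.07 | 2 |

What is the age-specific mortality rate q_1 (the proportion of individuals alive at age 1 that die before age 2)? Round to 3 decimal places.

0.130

q_1 = (l_1 − l_2) / l_1 = (0.92 − 0.8) / 0.92
     = 0.12 / 0.92 = 0.130435… → 0.130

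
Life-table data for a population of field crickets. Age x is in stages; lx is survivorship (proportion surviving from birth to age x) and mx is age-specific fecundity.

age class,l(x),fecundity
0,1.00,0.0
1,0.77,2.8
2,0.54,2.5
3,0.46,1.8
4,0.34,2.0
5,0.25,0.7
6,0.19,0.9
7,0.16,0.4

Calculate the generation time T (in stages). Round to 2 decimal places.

2.29

lx·mx: 0, 2.156, 1.35, 0.828, 0.68, 0.175, 0.171, 0.064 → R0 = 5.424
x·lx·mx: 0, 2.156, 2.7, 2.484, 2.72, 0.875, 1.026, 0.448 → Σ = 12.409
T = 12.409 / 5.424 = 2.287795… → 2.29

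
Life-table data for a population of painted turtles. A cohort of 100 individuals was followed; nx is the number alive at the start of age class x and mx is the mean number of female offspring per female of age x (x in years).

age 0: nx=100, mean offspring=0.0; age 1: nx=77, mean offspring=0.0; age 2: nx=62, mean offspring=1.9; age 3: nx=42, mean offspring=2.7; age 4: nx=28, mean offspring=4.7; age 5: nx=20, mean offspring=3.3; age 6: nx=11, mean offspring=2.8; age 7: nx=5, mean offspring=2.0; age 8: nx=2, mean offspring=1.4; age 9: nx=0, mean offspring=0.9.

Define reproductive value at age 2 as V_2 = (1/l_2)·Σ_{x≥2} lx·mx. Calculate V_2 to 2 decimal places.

7.62

lx = nx/n0 = nx/100: 1, 0.77, 0.62, 0.42, 0.28, 0.2, 0.11, 0.05, 0.02, 0
lx·mx for x ≥ 2: 1.178, 1.134, 1.316, 0.66, 0.308, 0.1, 0.028, 0 → sum = 4.724
V_2 = 4.724 / l_2 = 4.724 / 0.62 = 7.619355… → 7.62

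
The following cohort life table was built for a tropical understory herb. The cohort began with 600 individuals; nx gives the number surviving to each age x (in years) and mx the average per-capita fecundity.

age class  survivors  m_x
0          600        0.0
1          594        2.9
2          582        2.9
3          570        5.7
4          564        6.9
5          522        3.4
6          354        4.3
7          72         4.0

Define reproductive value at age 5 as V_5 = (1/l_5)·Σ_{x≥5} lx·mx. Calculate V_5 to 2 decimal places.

6.87

lx = nx/n0 = nx/600: 1, 0.99, 0.97, 0.95, 0.94, 0.87, 0.59, 0.12
lx·mx for x ≥ 5: 2.958, 2.537, 0.48 → sum = 5.975
V_5 = 5.975 / l_5 = 5.975 / 0.87 = 6.867816… → 6.87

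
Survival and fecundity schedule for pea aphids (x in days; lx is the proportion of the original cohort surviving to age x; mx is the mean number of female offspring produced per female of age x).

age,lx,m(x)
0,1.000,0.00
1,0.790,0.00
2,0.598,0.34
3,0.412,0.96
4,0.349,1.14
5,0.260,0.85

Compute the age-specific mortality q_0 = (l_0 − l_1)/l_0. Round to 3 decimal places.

q_0 = (l_0 − l_1) / l_0 = (1 − 0.79) / 1
     = 0.21 / 1 = 0.21 → 0.210

0.210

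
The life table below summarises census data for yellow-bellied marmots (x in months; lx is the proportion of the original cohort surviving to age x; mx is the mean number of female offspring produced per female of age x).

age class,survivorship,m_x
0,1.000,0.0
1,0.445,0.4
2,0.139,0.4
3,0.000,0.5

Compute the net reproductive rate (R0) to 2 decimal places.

lx·mx by age: 0, 0.178, 0.0556, 0
R0 = Σ lx·mx = 0.2336 → 0.23

0.23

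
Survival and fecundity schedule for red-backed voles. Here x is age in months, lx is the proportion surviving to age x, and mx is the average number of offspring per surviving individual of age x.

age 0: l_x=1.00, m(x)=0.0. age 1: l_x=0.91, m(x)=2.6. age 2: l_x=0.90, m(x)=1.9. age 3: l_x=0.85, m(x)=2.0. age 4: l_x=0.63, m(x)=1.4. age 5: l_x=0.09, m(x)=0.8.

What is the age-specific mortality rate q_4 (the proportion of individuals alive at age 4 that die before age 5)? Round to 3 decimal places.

q_4 = (l_4 − l_5) / l_4 = (0.63 − 0.09) / 0.63
     = 0.54 / 0.63 = 0.857143… → 0.857

0.857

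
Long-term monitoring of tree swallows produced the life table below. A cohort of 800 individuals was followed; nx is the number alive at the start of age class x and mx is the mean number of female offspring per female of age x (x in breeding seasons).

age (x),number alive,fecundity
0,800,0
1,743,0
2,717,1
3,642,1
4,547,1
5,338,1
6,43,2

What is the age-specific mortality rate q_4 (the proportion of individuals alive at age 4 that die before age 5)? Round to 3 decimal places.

lx = nx/n0 = nx/800: 1, 0.92875, 0.89625, 0.8025, 0.68375, 0.4225, 0.05375
q_4 = (l_4 − l_5) / l_4 = (0.68375 − 0.4225) / 0.68375
     = 0.26125 / 0.68375 = 0.382084… → 0.382

0.382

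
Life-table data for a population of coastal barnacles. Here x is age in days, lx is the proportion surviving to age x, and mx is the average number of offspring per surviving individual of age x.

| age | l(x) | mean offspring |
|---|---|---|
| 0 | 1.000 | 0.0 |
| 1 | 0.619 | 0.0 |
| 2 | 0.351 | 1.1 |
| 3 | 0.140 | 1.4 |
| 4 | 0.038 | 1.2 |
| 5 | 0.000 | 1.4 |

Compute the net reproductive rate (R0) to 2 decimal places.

0.63

lx·mx by age: 0, 0, 0.3861, 0.196, 0.0456, 0
R0 = Σ lx·mx = 0.6277 → 0.63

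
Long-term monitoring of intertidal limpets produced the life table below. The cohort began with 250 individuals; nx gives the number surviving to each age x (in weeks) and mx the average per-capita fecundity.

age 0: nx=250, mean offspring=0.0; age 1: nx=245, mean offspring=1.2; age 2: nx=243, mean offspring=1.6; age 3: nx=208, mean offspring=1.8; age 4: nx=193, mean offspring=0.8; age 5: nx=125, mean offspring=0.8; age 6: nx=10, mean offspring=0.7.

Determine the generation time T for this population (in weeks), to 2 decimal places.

lx = nx/n0 = nx/250: 1, 0.98, 0.972, 0.832, 0.772, 0.5, 0.04
lx·mx: 0, 1.176, 1.5552, 1.4976, 0.6176, 0.4, 0.028 → R0 = 5.2744
x·lx·mx: 0, 1.176, 3.1104, 4.4928, 2.4704, 2, 0.168 → Σ = 13.4176
T = 13.4176 / 5.2744 = 2.54391… → 2.54

2.54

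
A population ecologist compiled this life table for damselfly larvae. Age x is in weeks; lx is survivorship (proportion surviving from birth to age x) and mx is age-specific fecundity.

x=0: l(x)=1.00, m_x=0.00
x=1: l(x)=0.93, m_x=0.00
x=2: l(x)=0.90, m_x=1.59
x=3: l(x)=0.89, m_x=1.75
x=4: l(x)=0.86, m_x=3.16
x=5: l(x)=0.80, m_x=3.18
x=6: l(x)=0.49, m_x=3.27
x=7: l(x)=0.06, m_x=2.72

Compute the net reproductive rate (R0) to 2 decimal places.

lx·mx by age: 0, 0, 1.431, 1.5575, 2.7176, 2.544, 1.6023, 0.1632
R0 = Σ lx·mx = 10.0156 → 10.02

10.02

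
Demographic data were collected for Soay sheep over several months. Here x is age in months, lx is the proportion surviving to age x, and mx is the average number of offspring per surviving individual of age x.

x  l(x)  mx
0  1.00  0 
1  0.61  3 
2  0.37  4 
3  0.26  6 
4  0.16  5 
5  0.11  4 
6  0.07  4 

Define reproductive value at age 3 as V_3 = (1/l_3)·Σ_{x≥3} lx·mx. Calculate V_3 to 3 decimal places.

lx·mx for x ≥ 3: 1.56, 0.8, 0.44, 0.28 → sum = 3.08
V_3 = 3.08 / l_3 = 3.08 / 0.26 = 11.846154… → 11.846

11.846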